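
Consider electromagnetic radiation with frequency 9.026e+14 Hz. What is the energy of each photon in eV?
3.7329 eV

Using E = hf:

E = hf = (6.626×10⁻³⁴ J·s)(9.026e+14 Hz)
E = 3.7329 eV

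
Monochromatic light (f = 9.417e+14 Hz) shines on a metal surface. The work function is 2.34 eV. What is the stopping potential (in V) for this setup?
1.5546 V

The stopping potential V_s satisfies: eV_s = KE_max

First, find KE_max using Einstein's equation:
E_photon = hf = (6.626×10⁻³⁴ J·s)(9.417e+14 Hz) = 3.8946 eV
KE_max = E_photon - φ = 3.8946 - 2.34 = 1.5546 eV

Since eV_s = KE_max:
V_s = KE_max/e = 1.5546 V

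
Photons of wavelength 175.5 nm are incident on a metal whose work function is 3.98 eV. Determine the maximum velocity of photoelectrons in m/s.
1.0417e+06 m/s

First, find the maximum kinetic energy:
E_photon = hc/λ = 7.0646 eV
KE_max = E_photon - φ = 7.0646 - 3.98 = 3.0846 eV

Convert to Joules: KE_max = 3.0846 × 1.602×10⁻¹⁹ J = 4.9421e-19 J

Then use KE = ½mv² to find velocity:
v = √(2·KE/m) = √(2 × 4.9421e-19 J / 9.109e-31 kg)
v = 1.0417e+06 m/s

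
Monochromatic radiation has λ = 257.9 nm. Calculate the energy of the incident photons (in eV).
4.8075 eV

Using E = hf = hc/λ:

E = hc/λ = (6.626×10⁻³⁴ J·s)(3×10⁸ m/s) / (257.9×10⁻⁹ m)
E = 4.8075 eV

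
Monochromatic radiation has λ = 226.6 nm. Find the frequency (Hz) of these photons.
1.3230e+15 Hz

Using the wave equation: c = fλ

Solving for frequency:
f = c/λ = (3×10⁸ m/s) / (226.6×10⁻⁹ m)
f = 1.3230e+15 Hz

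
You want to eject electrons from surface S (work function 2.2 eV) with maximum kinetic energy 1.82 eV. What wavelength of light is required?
308.42 nm

From Einstein's equation: KE_max = hc/λ - φ

Rearranging for λ:
hc/λ = KE_max + φ
λ = hc/(KE_max + φ)

Required photon energy:
E_photon = KE_max + φ = 1.82 + 2.2 = 4.02 eV

Required wavelength:
λ = hc/E_photon = (6.626×10⁻³⁴)(3×10⁸) / (4.02 × 1.602×10⁻¹⁹)
λ = 308.42 nm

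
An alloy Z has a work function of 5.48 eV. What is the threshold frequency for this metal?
1.3251e+15 Hz

The threshold frequency is when the photon energy equals the work function:
hf₀ = φ

Solving for f₀:
f₀ = φ/h = (5.48 eV × 1.602×10⁻¹⁹ J/eV) / (6.626×10⁻³⁴ J·s)
f₀ = 1.3251e+15 Hz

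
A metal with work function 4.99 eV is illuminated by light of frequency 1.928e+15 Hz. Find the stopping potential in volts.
2.9836 V

The stopping potential V_s satisfies: eV_s = KE_max

First, find KE_max using Einstein's equation:
E_photon = hf = (6.626×10⁻³⁴ J·s)(1.928e+15 Hz) = 7.9736 eV
KE_max = E_photon - φ = 7.9736 - 4.99 = 2.9836 eV

Since eV_s = KE_max:
V_s = KE_max/e = 2.9836 V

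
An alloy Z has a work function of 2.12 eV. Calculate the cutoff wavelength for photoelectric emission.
584.83 nm

The threshold wavelength is when the photon energy equals the work function:
hc/λ₀ = φ

Solving for λ₀:
λ₀ = hc/φ = (6.626×10⁻³⁴ J·s)(3×10⁸ m/s) / (2.12 eV × 1.602×10⁻¹⁹ J/eV)
λ₀ = 584.83 nm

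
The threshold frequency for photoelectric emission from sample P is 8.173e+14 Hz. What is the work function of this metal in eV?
3.38 eV

At the threshold frequency, photon energy equals work function:
φ = hf₀

Calculating:
φ = (6.626×10⁻³⁴ J·s)(8.173e+14 Hz)
φ = 3.38 eV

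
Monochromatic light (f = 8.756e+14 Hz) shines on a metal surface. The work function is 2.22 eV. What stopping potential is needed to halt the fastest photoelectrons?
1.4012 V

The stopping potential V_s satisfies: eV_s = KE_max

First, find KE_max using Einstein's equation:
E_photon = hf = (6.626×10⁻³⁴ J·s)(8.756e+14 Hz) = 3.6212 eV
KE_max = E_photon - φ = 3.6212 - 2.22 = 1.4012 eV

Since eV_s = KE_max:
V_s = KE_max/e = 1.4012 V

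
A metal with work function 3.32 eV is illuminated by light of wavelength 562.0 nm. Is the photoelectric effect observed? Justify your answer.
No

For photoemission, the photon energy must exceed the work function.

Photon energy: E = hc/λ = 2.2061 eV
Work function: φ = 3.32 eV

Since E_photon (2.2061 eV) < φ (3.32 eV), photoemission will NOT occur.
The threshold wavelength is λ₀ = hc/φ = 373.4 nm.
Since 562.0 nm > 373.4 nm, the photons lack sufficient energy.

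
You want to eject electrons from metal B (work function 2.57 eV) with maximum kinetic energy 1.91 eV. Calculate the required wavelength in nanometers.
276.75 nm

From Einstein's equation: KE_max = hc/λ - φ

Rearranging for λ:
hc/λ = KE_max + φ
λ = hc/(KE_max + φ)

Required photon energy:
E_photon = KE_max + φ = 1.91 + 2.57 = 4.48 eV

Required wavelength:
λ = hc/E_photon = (6.626×10⁻³⁴)(3×10⁸) / (4.48 × 1.602×10⁻¹⁹)
λ = 276.75 nm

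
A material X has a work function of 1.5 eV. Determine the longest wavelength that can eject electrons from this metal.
826.56 nm

The threshold wavelength is when the photon energy equals the work function:
hc/λ₀ = φ

Solving for λ₀:
λ₀ = hc/φ = (6.626×10⁻³⁴ J·s)(3×10⁸ m/s) / (1.5 eV × 1.602×10⁻¹⁹ J/eV)
λ₀ = 826.56 nm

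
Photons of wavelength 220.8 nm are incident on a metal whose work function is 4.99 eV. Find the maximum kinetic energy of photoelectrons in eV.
0.6252 eV

Using Einstein's photoelectric equation: KE_max = hf - φ = hc/λ - φ

First, calculate the photon energy:
E_photon = hc/λ = (6.626×10⁻³⁴ J·s)(3×10⁸ m/s) / (220.8×10⁻⁹ m)
E_photon = 5.6152 eV

Then, the maximum kinetic energy:
KE_max = E_photon - φ = 5.6152 eV - 4.99 eV = 0.6252 eV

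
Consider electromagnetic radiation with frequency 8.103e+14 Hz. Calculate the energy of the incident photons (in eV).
3.3511 eV

Using E = hf:

E = hf = (6.626×10⁻³⁴ J·s)(8.103e+14 Hz)
E = 3.3511 eV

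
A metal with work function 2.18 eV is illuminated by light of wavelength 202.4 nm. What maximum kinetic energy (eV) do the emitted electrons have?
3.9457 eV

Using Einstein's photoelectric equation: KE_max = hf - φ = hc/λ - φ

First, calculate the photon energy:
E_photon = hc/λ = (6.626×10⁻³⁴ J·s)(3×10⁸ m/s) / (202.4×10⁻⁹ m)
E_photon = 6.1257 eV

Then, the maximum kinetic energy:
KE_max = E_photon - φ = 6.1257 eV - 2.18 eV = 3.9457 eV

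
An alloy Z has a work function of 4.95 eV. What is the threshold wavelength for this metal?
250.47 nm

The threshold wavelength is when the photon energy equals the work function:
hc/λ₀ = φ

Solving for λ₀:
λ₀ = hc/φ = (6.626×10⁻³⁴ J·s)(3×10⁸ m/s) / (4.95 eV × 1.602×10⁻¹⁹ J/eV)
λ₀ = 250.47 nm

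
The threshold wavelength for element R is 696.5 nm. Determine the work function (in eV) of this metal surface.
1.78 eV

At the threshold wavelength, photon energy equals work function:
φ = hc/λ₀

Calculating:
φ = (6.626×10⁻³⁴ J·s)(3×10⁸ m/s) / (696.5×10⁻⁹ m)
φ = 1.78 eV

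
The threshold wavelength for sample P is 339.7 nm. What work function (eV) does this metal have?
3.65 eV

At the threshold wavelength, photon energy equals work function:
φ = hc/λ₀

Calculating:
φ = (6.626×10⁻³⁴ J·s)(3×10⁸ m/s) / (339.7×10⁻⁹ m)
φ = 3.65 eV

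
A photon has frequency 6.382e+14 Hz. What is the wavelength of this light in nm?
469.75 nm

Using the wave equation: c = fλ

Solving for wavelength:
λ = c/f = (3×10⁸ m/s) / (6.382e+14 Hz)
λ = 469.75 nm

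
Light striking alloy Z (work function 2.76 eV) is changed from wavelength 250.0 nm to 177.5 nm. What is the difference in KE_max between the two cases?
2.0257 eV

Using Einstein's equation: KE_max = hc/λ - φ

For λ₁ = 250.0 nm:
KE₁ = hc/λ₁ - φ = 4.9594 - 2.76 = 2.1994 eV

For λ₂ = 177.5 nm:
KE₂ = hc/λ₂ - φ = 6.9850 - 2.76 = 4.2250 eV

Change in KE:
ΔKE = KE₂ - KE₁ = 4.2250 - 2.1994 = 2.0257 eV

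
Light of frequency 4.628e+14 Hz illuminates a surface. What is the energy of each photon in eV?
1.9140 eV

Using E = hf:

E = hf = (6.626×10⁻³⁴ J·s)(4.628e+14 Hz)
E = 1.9140 eV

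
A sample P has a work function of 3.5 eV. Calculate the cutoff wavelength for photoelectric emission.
354.24 nm

The threshold wavelength is when the photon energy equals the work function:
hc/λ₀ = φ

Solving for λ₀:
λ₀ = hc/φ = (6.626×10⁻³⁴ J·s)(3×10⁸ m/s) / (3.5 eV × 1.602×10⁻¹⁹ J/eV)
λ₀ = 354.24 nm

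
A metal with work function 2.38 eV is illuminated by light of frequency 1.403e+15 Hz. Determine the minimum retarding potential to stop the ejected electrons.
3.4223 V

The stopping potential V_s satisfies: eV_s = KE_max

First, find KE_max using Einstein's equation:
E_photon = hf = (6.626×10⁻³⁴ J·s)(1.403e+15 Hz) = 5.8023 eV
KE_max = E_photon - φ = 5.8023 - 2.38 = 3.4223 eV

Since eV_s = KE_max:
V_s = KE_max/e = 3.4223 V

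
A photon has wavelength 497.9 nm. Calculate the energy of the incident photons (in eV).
2.4901 eV

Using E = hf = hc/λ:

E = hc/λ = (6.626×10⁻³⁴ J·s)(3×10⁸ m/s) / (497.9×10⁻⁹ m)
E = 2.4901 eV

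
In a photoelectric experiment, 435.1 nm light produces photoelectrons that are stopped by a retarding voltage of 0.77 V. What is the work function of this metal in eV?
2.08 eV

The stopping potential gives the maximum kinetic energy: KE_max = eV_s = 0.77 eV

From Einstein's photoelectric equation: KE_max = hc/λ - φ
Rearranging: φ = hc/λ - KE_max

Calculate photon energy:
E_photon = hc/λ = (6.626×10⁻³⁴ J·s)(3×10⁸ m/s) / (435.1×10⁻⁹ m) = 2.8496 eV

Therefore:
φ = 2.8496 - 0.77 = 2.08 eV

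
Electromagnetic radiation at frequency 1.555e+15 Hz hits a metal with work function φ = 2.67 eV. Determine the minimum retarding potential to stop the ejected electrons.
3.7610 V

The stopping potential V_s satisfies: eV_s = KE_max

First, find KE_max using Einstein's equation:
E_photon = hf = (6.626×10⁻³⁴ J·s)(1.555e+15 Hz) = 6.4310 eV
KE_max = E_photon - φ = 6.4310 - 2.67 = 3.7610 eV

Since eV_s = KE_max:
V_s = KE_max/e = 3.7610 V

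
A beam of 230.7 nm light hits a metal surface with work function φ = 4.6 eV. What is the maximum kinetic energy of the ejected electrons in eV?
0.7743 eV

Using Einstein's photoelectric equation: KE_max = hf - φ = hc/λ - φ

First, calculate the photon energy:
E_photon = hc/λ = (6.626×10⁻³⁴ J·s)(3×10⁸ m/s) / (230.7×10⁻⁹ m)
E_photon = 5.3743 eV

Then, the maximum kinetic energy:
KE_max = E_photon - φ = 5.3743 eV - 4.6 eV = 0.7743 eV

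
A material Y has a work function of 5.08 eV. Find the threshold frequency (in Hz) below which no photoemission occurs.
1.2283e+15 Hz

The threshold frequency is when the photon energy equals the work function:
hf₀ = φ

Solving for f₀:
f₀ = φ/h = (5.08 eV × 1.602×10⁻¹⁹ J/eV) / (6.626×10⁻³⁴ J·s)
f₀ = 1.2283e+15 Hz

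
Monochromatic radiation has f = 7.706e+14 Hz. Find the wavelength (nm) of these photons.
389.04 nm

Using the wave equation: c = fλ

Solving for wavelength:
λ = c/f = (3×10⁸ m/s) / (7.706e+14 Hz)
λ = 389.04 nm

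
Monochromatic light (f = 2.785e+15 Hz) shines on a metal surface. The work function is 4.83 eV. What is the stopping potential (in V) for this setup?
6.6878 V

The stopping potential V_s satisfies: eV_s = KE_max

First, find KE_max using Einstein's equation:
E_photon = hf = (6.626×10⁻³⁴ J·s)(2.785e+15 Hz) = 11.5178 eV
KE_max = E_photon - φ = 11.5178 - 4.83 = 6.6878 eV

Since eV_s = KE_max:
V_s = KE_max/e = 6.6878 V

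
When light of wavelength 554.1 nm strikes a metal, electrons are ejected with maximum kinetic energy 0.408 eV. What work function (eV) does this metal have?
1.83 eV

From Einstein's photoelectric equation: KE_max = hf - φ = hc/λ - φ

Rearranging for φ:
φ = hc/λ - KE_max

Calculate photon energy:
E_photon = hc/λ = 2.2376 eV

Therefore:
φ = 2.2376 - 0.408 = 1.83 eV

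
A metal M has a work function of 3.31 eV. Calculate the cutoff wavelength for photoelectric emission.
374.57 nm

The threshold wavelength is when the photon energy equals the work function:
hc/λ₀ = φ

Solving for λ₀:
λ₀ = hc/φ = (6.626×10⁻³⁴ J·s)(3×10⁸ m/s) / (3.31 eV × 1.602×10⁻¹⁹ J/eV)
λ₀ = 374.57 nm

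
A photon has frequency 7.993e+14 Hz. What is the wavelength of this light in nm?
375.07 nm

Using the wave equation: c = fλ

Solving for wavelength:
λ = c/f = (3×10⁸ m/s) / (7.993e+14 Hz)
λ = 375.07 nm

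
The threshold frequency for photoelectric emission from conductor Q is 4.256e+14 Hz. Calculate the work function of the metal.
1.76 eV

At the threshold frequency, photon energy equals work function:
φ = hf₀

Calculating:
φ = (6.626×10⁻³⁴ J·s)(4.256e+14 Hz)
φ = 1.76 eV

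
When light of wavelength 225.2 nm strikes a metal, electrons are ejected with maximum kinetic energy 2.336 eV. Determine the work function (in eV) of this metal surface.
3.17 eV

From Einstein's photoelectric equation: KE_max = hf - φ = hc/λ - φ

Rearranging for φ:
φ = hc/λ - KE_max

Calculate photon energy:
E_photon = hc/λ = 5.5055 eV

Therefore:
φ = 5.5055 - 2.336 = 3.17 eV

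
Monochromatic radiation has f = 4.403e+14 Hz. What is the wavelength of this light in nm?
680.88 nm

Using the wave equation: c = fλ

Solving for wavelength:
λ = c/f = (3×10⁸ m/s) / (4.403e+14 Hz)
λ = 680.88 nm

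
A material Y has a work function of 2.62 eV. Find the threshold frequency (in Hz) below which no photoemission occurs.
6.3351e+14 Hz

The threshold frequency is when the photon energy equals the work function:
hf₀ = φ

Solving for f₀:
f₀ = φ/h = (2.62 eV × 1.602×10⁻¹⁹ J/eV) / (6.626×10⁻³⁴ J·s)
f₀ = 6.3351e+14 Hz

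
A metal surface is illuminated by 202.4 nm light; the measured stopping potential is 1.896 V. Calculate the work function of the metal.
4.23 eV

The stopping potential gives the maximum kinetic energy: KE_max = eV_s = 1.896 eV

From Einstein's photoelectric equation: KE_max = hc/λ - φ
Rearranging: φ = hc/λ - KE_max

Calculate photon energy:
E_photon = hc/λ = (6.626×10⁻³⁴ J·s)(3×10⁸ m/s) / (202.4×10⁻⁹ m) = 6.1257 eV

Therefore:
φ = 6.1257 - 1.896 = 4.23 eV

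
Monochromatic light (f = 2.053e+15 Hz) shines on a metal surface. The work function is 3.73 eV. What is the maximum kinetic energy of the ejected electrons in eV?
4.7605 eV

Using Einstein's photoelectric equation: KE_max = hf - φ

First, calculate the photon energy:
E_photon = hf = (6.626×10⁻³⁴ J·s)(2.053e+15 Hz)
E_photon = 8.4905 eV

Then, the maximum kinetic energy:
KE_max = E_photon - φ = 8.4905 eV - 3.73 eV = 4.7605 eV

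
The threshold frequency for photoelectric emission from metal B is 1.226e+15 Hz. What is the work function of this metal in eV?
5.07 eV

At the threshold frequency, photon energy equals work function:
φ = hf₀

Calculating:
φ = (6.626×10⁻³⁴ J·s)(1.226e+15 Hz)
φ = 5.07 eV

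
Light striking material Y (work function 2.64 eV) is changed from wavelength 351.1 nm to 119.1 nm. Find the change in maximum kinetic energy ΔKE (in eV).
6.8788 eV

Using Einstein's equation: KE_max = hc/λ - φ

For λ₁ = 351.1 nm:
KE₁ = hc/λ₁ - φ = 3.5313 - 2.64 = 0.8913 eV

For λ₂ = 119.1 nm:
KE₂ = hc/λ₂ - φ = 10.4101 - 2.64 = 7.7701 eV

Change in KE:
ΔKE = KE₂ - KE₁ = 7.7701 - 0.8913 = 6.8788 eV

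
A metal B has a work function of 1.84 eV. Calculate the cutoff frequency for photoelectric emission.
4.4491e+14 Hz

The threshold frequency is when the photon energy equals the work function:
hf₀ = φ

Solving for f₀:
f₀ = φ/h = (1.84 eV × 1.602×10⁻¹⁹ J/eV) / (6.626×10⁻³⁴ J·s)
f₀ = 4.4491e+14 Hz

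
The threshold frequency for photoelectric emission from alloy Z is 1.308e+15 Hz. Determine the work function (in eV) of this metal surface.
5.41 eV

At the threshold frequency, photon energy equals work function:
φ = hf₀

Calculating:
φ = (6.626×10⁻³⁴ J·s)(1.308e+15 Hz)
φ = 5.41 eV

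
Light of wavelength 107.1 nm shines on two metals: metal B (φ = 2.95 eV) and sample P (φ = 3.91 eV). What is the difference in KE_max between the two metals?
0.9600 eV

Using KE_max = hc/λ - φ for each metal:

Photon energy: E = hc/λ = 11.5765 eV

For metal B (φ₁ = 2.95 eV):
KE₁ = E - φ₁ = 11.5765 - 2.95 = 8.6265 eV

For sample P (φ₂ = 3.91 eV):
KE₂ = E - φ₂ = 11.5765 - 3.91 = 7.6665 eV

Difference:
ΔKE = KE₁ - KE₂ = 8.6265 - 7.6665 = 0.9600 eV

Note: The difference equals the difference in work functions: 3.91 - 2.95 = 0.96 eV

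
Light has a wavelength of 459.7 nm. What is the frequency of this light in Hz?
6.5215e+14 Hz

Using the wave equation: c = fλ

Solving for frequency:
f = c/λ = (3×10⁸ m/s) / (459.7×10⁻⁹ m)
f = 6.5215e+14 Hz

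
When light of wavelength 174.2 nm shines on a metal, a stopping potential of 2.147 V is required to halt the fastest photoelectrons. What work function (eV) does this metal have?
4.97 eV

The stopping potential gives the maximum kinetic energy: KE_max = eV_s = 2.147 eV

From Einstein's photoelectric equation: KE_max = hc/λ - φ
Rearranging: φ = hc/λ - KE_max

Calculate photon energy:
E_photon = hc/λ = (6.626×10⁻³⁴ J·s)(3×10⁸ m/s) / (174.2×10⁻⁹ m) = 7.1173 eV

Therefore:
φ = 7.1173 - 2.147 = 4.97 eV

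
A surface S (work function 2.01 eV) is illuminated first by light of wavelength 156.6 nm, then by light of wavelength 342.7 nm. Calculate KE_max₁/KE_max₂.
3.6740

Using Einstein's equation: KE_max = hc/λ - φ

For λ₁ = 156.6 nm:
E₁ = hc/λ₁ = 7.9173 eV
KE₁ = E₁ - φ = 7.9173 - 2.01 = 5.9073 eV

For λ₂ = 342.7 nm:
E₂ = hc/λ₂ = 3.6179 eV
KE₂ = E₂ - φ = 3.6179 - 2.01 = 1.6079 eV

Ratio: KE₁/KE₂ = 5.9073/1.6079 = 3.6740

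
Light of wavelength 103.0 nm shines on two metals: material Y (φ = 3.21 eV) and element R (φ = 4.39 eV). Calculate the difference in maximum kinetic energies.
1.1800 eV

Using KE_max = hc/λ - φ for each metal:

Photon energy: E = hc/λ = 12.0373 eV

For material Y (φ₁ = 3.21 eV):
KE₁ = E - φ₁ = 12.0373 - 3.21 = 8.8273 eV

For element R (φ₂ = 4.39 eV):
KE₂ = E - φ₂ = 12.0373 - 4.39 = 7.6473 eV

Difference:
ΔKE = KE₁ - KE₂ = 8.8273 - 7.6473 = 1.1800 eV

Note: The difference equals the difference in work functions: 4.39 - 3.21 = 1.18 eV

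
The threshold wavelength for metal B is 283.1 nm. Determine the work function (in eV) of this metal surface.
4.38 eV

At the threshold wavelength, photon energy equals work function:
φ = hc/λ₀

Calculating:
φ = (6.626×10⁻³⁴ J·s)(3×10⁸ m/s) / (283.1×10⁻⁹ m)
φ = 4.38 eV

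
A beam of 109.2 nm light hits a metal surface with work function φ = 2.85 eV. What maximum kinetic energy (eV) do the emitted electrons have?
8.5039 eV

Using Einstein's photoelectric equation: KE_max = hf - φ = hc/λ - φ

First, calculate the photon energy:
E_photon = hc/λ = (6.626×10⁻³⁴ J·s)(3×10⁸ m/s) / (109.2×10⁻⁹ m)
E_photon = 11.3539 eV

Then, the maximum kinetic energy:
KE_max = E_photon - φ = 11.3539 eV - 2.85 eV = 8.5039 eV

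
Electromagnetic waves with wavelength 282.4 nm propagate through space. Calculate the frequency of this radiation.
1.0616e+15 Hz

Using the wave equation: c = fλ

Solving for frequency:
f = c/λ = (3×10⁸ m/s) / (282.4×10⁻⁹ m)
f = 1.0616e+15 Hz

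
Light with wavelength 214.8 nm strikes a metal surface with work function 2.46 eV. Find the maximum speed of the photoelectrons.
1.0794e+06 m/s

First, find the maximum kinetic energy:
E_photon = hc/λ = 5.7721 eV
KE_max = E_photon - φ = 5.7721 - 2.46 = 3.3121 eV

Convert to Joules: KE_max = 3.3121 × 1.602×10⁻¹⁹ J = 5.3065e-19 J

Then use KE = ½mv² to find velocity:
v = √(2·KE/m) = √(2 × 5.3065e-19 J / 9.109e-31 kg)
v = 1.0794e+06 m/s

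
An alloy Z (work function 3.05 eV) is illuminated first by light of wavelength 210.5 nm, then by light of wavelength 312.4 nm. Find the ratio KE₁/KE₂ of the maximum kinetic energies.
3.0911

Using Einstein's equation: KE_max = hc/λ - φ

For λ₁ = 210.5 nm:
E₁ = hc/λ₁ = 5.8900 eV
KE₁ = E₁ - φ = 5.8900 - 3.05 = 2.8400 eV

For λ₂ = 312.4 nm:
E₂ = hc/λ₂ = 3.9688 eV
KE₂ = E₂ - φ = 3.9688 - 3.05 = 0.9188 eV

Ratio: KE₁/KE₂ = 2.8400/0.9188 = 3.0911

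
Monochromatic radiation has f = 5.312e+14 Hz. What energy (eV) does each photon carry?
2.1969 eV

Using E = hf:

E = hf = (6.626×10⁻³⁴ J·s)(5.312e+14 Hz)
E = 2.1969 eV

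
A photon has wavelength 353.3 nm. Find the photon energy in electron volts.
3.5093 eV

Using E = hf = hc/λ:

E = hc/λ = (6.626×10⁻³⁴ J·s)(3×10⁸ m/s) / (353.3×10⁻⁹ m)
E = 3.5093 eV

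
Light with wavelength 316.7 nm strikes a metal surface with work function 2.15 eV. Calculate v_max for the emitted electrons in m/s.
7.8792e+05 m/s

First, find the maximum kinetic energy:
E_photon = hc/λ = 3.9149 eV
KE_max = E_photon - φ = 3.9149 - 2.15 = 1.7649 eV

Convert to Joules: KE_max = 1.7649 × 1.602×10⁻¹⁹ J = 2.8276e-19 J

Then use KE = ½mv² to find velocity:
v = √(2·KE/m) = √(2 × 2.8276e-19 J / 9.109e-31 kg)
v = 7.8792e+05 m/s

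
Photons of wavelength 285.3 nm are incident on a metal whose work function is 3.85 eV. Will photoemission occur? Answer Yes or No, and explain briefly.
Yes

For photoemission, the photon energy must exceed the work function.

Photon energy: E = hc/λ = 4.3457 eV
Work function: φ = 3.85 eV

Since E_photon (4.3457 eV) > φ (3.85 eV), photoemission WILL occur.
The threshold wavelength is λ₀ = hc/φ = 322.0 nm.
Since 285.3 nm < 322.0 nm, the light has sufficient energy.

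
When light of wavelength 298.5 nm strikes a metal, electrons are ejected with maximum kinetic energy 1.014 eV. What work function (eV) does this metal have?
3.14 eV

From Einstein's photoelectric equation: KE_max = hf - φ = hc/λ - φ

Rearranging for φ:
φ = hc/λ - KE_max

Calculate photon energy:
E_photon = hc/λ = 4.1536 eV

Therefore:
φ = 4.1536 - 1.014 = 3.14 eV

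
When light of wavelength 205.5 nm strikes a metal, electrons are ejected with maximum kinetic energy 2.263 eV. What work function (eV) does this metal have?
3.77 eV

From Einstein's photoelectric equation: KE_max = hf - φ = hc/λ - φ

Rearranging for φ:
φ = hc/λ - KE_max

Calculate photon energy:
E_photon = hc/λ = 6.0333 eV

Therefore:
φ = 6.0333 - 2.263 = 3.77 eV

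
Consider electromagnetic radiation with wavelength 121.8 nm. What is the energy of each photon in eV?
10.1793 eV

Using E = hf = hc/λ:

E = hc/λ = (6.626×10⁻³⁴ J·s)(3×10⁸ m/s) / (121.8×10⁻⁹ m)
E = 10.1793 eV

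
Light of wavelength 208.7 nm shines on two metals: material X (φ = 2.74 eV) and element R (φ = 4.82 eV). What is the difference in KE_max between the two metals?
2.0800 eV

Using KE_max = hc/λ - φ for each metal:

Photon energy: E = hc/λ = 5.9408 eV

For material X (φ₁ = 2.74 eV):
KE₁ = E - φ₁ = 5.9408 - 2.74 = 3.2008 eV

For element R (φ₂ = 4.82 eV):
KE₂ = E - φ₂ = 5.9408 - 4.82 = 1.1208 eV

Difference:
ΔKE = KE₁ - KE₂ = 3.2008 - 1.1208 = 2.0800 eV

Note: The difference equals the difference in work functions: 4.82 - 2.74 = 2.08 eV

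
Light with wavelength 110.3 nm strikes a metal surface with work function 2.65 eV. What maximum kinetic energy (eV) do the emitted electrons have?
8.5906 eV

Using Einstein's photoelectric equation: KE_max = hf - φ = hc/λ - φ

First, calculate the photon energy:
E_photon = hc/λ = (6.626×10⁻³⁴ J·s)(3×10⁸ m/s) / (110.3×10⁻⁹ m)
E_photon = 11.2406 eV

Then, the maximum kinetic energy:
KE_max = E_photon - φ = 11.2406 eV - 2.65 eV = 8.5906 eV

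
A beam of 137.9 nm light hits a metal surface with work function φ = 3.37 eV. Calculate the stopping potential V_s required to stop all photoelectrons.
5.6209 V

The stopping potential V_s satisfies: eV_s = KE_max

First, find KE_max using Einstein's equation:
E_photon = hc/λ = 8.9909 eV
KE_max = E_photon - φ = 8.9909 - 3.37 = 5.6209 eV

Since eV_s = KE_max:
V_s = KE_max/e = 5.6209 V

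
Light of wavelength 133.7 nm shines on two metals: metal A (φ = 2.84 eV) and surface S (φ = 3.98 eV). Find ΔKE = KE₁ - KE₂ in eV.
1.1400 eV

Using KE_max = hc/λ - φ for each metal:

Photon energy: E = hc/λ = 9.2733 eV

For metal A (φ₁ = 2.84 eV):
KE₁ = E - φ₁ = 9.2733 - 2.84 = 6.4333 eV

For surface S (φ₂ = 3.98 eV):
KE₂ = E - φ₂ = 9.2733 - 3.98 = 5.2933 eV

Difference:
ΔKE = KE₁ - KE₂ = 6.4333 - 5.2933 = 1.1400 eV

Note: The difference equals the difference in work functions: 3.98 - 2.84 = 1.14 eV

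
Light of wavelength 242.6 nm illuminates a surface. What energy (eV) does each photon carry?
5.1106 eV

Using E = hf = hc/λ:

E = hc/λ = (6.626×10⁻³⁴ J·s)(3×10⁸ m/s) / (242.6×10⁻⁹ m)
E = 5.1106 eV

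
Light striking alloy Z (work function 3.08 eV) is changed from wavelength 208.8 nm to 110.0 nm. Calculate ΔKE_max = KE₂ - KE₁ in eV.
5.3334 eV

Using Einstein's equation: KE_max = hc/λ - φ

For λ₁ = 208.8 nm:
KE₁ = hc/λ₁ - φ = 5.9379 - 3.08 = 2.8579 eV

For λ₂ = 110.0 nm:
KE₂ = hc/λ₂ - φ = 11.2713 - 3.08 = 8.1913 eV

Change in KE:
ΔKE = KE₂ - KE₁ = 8.1913 - 2.8579 = 5.3334 eV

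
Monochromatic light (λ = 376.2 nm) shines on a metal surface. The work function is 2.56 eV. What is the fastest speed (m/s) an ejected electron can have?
5.0872e+05 m/s

First, find the maximum kinetic energy:
E_photon = hc/λ = 3.2957 eV
KE_max = E_photon - φ = 3.2957 - 2.56 = 0.7357 eV

Convert to Joules: KE_max = 0.7357 × 1.602×10⁻¹⁹ J = 1.1787e-19 J

Then use KE = ½mv² to find velocity:
v = √(2·KE/m) = √(2 × 1.1787e-19 J / 9.109e-31 kg)
v = 5.0872e+05 m/s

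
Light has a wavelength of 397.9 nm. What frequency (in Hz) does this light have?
7.5344e+14 Hz

Using the wave equation: c = fλ

Solving for frequency:
f = c/λ = (3×10⁸ m/s) / (397.9×10⁻⁹ m)
f = 7.5344e+14 Hz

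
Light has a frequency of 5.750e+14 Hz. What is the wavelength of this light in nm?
521.38 nm

Using the wave equation: c = fλ

Solving for wavelength:
λ = c/f = (3×10⁸ m/s) / (5.750e+14 Hz)
λ = 521.38 nm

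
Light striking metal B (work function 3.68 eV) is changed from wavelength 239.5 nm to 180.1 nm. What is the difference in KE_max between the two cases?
1.7074 eV

Using Einstein's equation: KE_max = hc/λ - φ

For λ₁ = 239.5 nm:
KE₁ = hc/λ₁ - φ = 5.1768 - 3.68 = 1.4968 eV

For λ₂ = 180.1 nm:
KE₂ = hc/λ₂ - φ = 6.8842 - 3.68 = 3.2042 eV

Change in KE:
ΔKE = KE₂ - KE₁ = 3.2042 - 1.4968 = 1.7074 eV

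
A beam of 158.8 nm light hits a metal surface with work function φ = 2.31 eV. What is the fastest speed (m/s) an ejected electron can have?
1.3906e+06 m/s

First, find the maximum kinetic energy:
E_photon = hc/λ = 7.8076 eV
KE_max = E_photon - φ = 7.8076 - 2.31 = 5.4976 eV

Convert to Joules: KE_max = 5.4976 × 1.602×10⁻¹⁹ J = 8.8081e-19 J

Then use KE = ½mv² to find velocity:
v = √(2·KE/m) = √(2 × 8.8081e-19 J / 9.109e-31 kg)
v = 1.3906e+06 m/s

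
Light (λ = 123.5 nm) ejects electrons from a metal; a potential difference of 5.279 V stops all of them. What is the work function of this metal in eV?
4.76 eV

The stopping potential gives the maximum kinetic energy: KE_max = eV_s = 5.279 eV

From Einstein's photoelectric equation: KE_max = hc/λ - φ
Rearranging: φ = hc/λ - KE_max

Calculate photon energy:
E_photon = hc/λ = (6.626×10⁻³⁴ J·s)(3×10⁸ m/s) / (123.5×10⁻⁹ m) = 10.0392 eV

Therefore:
φ = 10.0392 - 5.279 = 4.76 eV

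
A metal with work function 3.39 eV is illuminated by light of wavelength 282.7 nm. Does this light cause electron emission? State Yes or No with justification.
Yes

For photoemission, the photon energy must exceed the work function.

Photon energy: E = hc/λ = 4.3857 eV
Work function: φ = 3.39 eV

Since E_photon (4.3857 eV) > φ (3.39 eV), photoemission WILL occur.
The threshold wavelength is λ₀ = hc/φ = 365.7 nm.
Since 282.7 nm < 365.7 nm, the light has sufficient energy.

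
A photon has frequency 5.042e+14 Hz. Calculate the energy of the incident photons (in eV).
2.0852 eV

Using E = hf:

E = hf = (6.626×10⁻³⁴ J·s)(5.042e+14 Hz)
E = 2.0852 eV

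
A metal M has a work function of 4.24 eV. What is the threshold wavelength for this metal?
292.42 nm

The threshold wavelength is when the photon energy equals the work function:
hc/λ₀ = φ

Solving for λ₀:
λ₀ = hc/φ = (6.626×10⁻³⁴ J·s)(3×10⁸ m/s) / (4.24 eV × 1.602×10⁻¹⁹ J/eV)
λ₀ = 292.42 nm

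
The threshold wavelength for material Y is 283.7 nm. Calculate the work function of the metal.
4.37 eV

At the threshold wavelength, photon energy equals work function:
φ = hc/λ₀

Calculating:
φ = (6.626×10⁻³⁴ J·s)(3×10⁸ m/s) / (283.7×10⁻⁹ m)
φ = 4.37 eV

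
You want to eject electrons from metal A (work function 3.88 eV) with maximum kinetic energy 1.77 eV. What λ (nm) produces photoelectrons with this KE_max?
219.44 nm

From Einstein's equation: KE_max = hc/λ - φ

Rearranging for λ:
hc/λ = KE_max + φ
λ = hc/(KE_max + φ)

Required photon energy:
E_photon = KE_max + φ = 1.77 + 3.88 = 5.65 eV

Required wavelength:
λ = hc/E_photon = (6.626×10⁻³⁴)(3×10⁸) / (5.65 × 1.602×10⁻¹⁹)
λ = 219.44 nm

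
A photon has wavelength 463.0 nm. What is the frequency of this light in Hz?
6.4750e+14 Hz

Using the wave equation: c = fλ

Solving for frequency:
f = c/λ = (3×10⁸ m/s) / (463.0×10⁻⁹ m)
f = 6.4750e+14 Hz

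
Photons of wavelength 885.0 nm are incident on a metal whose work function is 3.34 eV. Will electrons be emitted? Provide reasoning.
No

For photoemission, the photon energy must exceed the work function.

Photon energy: E = hc/λ = 1.4010 eV
Work function: φ = 3.34 eV

Since E_photon (1.4010 eV) < φ (3.34 eV), photoemission will NOT occur.
The threshold wavelength is λ₀ = hc/φ = 371.2 nm.
Since 885.0 nm > 371.2 nm, the photons lack sufficient energy.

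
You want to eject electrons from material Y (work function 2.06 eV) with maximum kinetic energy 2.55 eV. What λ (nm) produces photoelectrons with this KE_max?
268.95 nm

From Einstein's equation: KE_max = hc/λ - φ

Rearranging for λ:
hc/λ = KE_max + φ
λ = hc/(KE_max + φ)

Required photon energy:
E_photon = KE_max + φ = 2.55 + 2.06 = 4.61 eV

Required wavelength:
λ = hc/E_photon = (6.626×10⁻³⁴)(3×10⁸) / (4.61 × 1.602×10⁻¹⁹)
λ = 268.95 nm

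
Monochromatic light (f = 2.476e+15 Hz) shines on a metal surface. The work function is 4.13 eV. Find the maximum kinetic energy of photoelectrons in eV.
6.1099 eV

Using Einstein's photoelectric equation: KE_max = hf - φ

First, calculate the photon energy:
E_photon = hf = (6.626×10⁻³⁴ J·s)(2.476e+15 Hz)
E_photon = 10.2399 eV

Then, the maximum kinetic energy:
KE_max = E_photon - φ = 10.2399 eV - 4.13 eV = 6.1099 eV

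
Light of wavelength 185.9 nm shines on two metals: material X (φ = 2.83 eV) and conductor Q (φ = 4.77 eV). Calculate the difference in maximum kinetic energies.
1.9400 eV

Using KE_max = hc/λ - φ for each metal:

Photon energy: E = hc/λ = 6.6694 eV

For material X (φ₁ = 2.83 eV):
KE₁ = E - φ₁ = 6.6694 - 2.83 = 3.8394 eV

For conductor Q (φ₂ = 4.77 eV):
KE₂ = E - φ₂ = 6.6694 - 4.77 = 1.8994 eV

Difference:
ΔKE = KE₁ - KE₂ = 3.8394 - 1.8994 = 1.9400 eV

Note: The difference equals the difference in work functions: 4.77 - 2.83 = 1.94 eV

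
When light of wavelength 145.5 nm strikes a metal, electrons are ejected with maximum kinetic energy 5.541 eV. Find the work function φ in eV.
2.98 eV

From Einstein's photoelectric equation: KE_max = hf - φ = hc/λ - φ

Rearranging for φ:
φ = hc/λ - KE_max

Calculate photon energy:
E_photon = hc/λ = 8.5213 eV

Therefore:
φ = 8.5213 - 5.541 = 2.98 eV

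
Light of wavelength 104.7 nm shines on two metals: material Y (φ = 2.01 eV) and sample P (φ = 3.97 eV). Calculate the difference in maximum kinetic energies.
1.9600 eV

Using KE_max = hc/λ - φ for each metal:

Photon energy: E = hc/λ = 11.8419 eV

For material Y (φ₁ = 2.01 eV):
KE₁ = E - φ₁ = 11.8419 - 2.01 = 9.8319 eV

For sample P (φ₂ = 3.97 eV):
KE₂ = E - φ₂ = 11.8419 - 3.97 = 7.8719 eV

Difference:
ΔKE = KE₁ - KE₂ = 9.8319 - 7.8719 = 1.9600 eV

Note: The difference equals the difference in work functions: 3.97 - 2.01 = 1.96 eV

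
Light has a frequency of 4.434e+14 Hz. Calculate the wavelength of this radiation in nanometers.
676.12 nm

Using the wave equation: c = fλ

Solving for wavelength:
λ = c/f = (3×10⁸ m/s) / (4.434e+14 Hz)
λ = 676.12 nm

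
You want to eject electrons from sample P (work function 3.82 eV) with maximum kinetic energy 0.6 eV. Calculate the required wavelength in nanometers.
280.51 nm

From Einstein's equation: KE_max = hc/λ - φ

Rearranging for λ:
hc/λ = KE_max + φ
λ = hc/(KE_max + φ)

Required photon energy:
E_photon = KE_max + φ = 0.6 + 3.82 = 4.42 eV

Required wavelength:
λ = hc/E_photon = (6.626×10⁻³⁴)(3×10⁸) / (4.42 × 1.602×10⁻¹⁹)
λ = 280.51 nm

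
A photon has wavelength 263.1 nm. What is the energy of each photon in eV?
4.7124 eV

Using E = hf = hc/λ:

E = hc/λ = (6.626×10⁻³⁴ J·s)(3×10⁸ m/s) / (263.1×10⁻⁹ m)
E = 4.7124 eV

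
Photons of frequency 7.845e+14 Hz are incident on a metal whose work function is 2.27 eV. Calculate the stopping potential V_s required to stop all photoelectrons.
0.9744 V

The stopping potential V_s satisfies: eV_s = KE_max

First, find KE_max using Einstein's equation:
E_photon = hf = (6.626×10⁻³⁴ J·s)(7.845e+14 Hz) = 3.2444 eV
KE_max = E_photon - φ = 3.2444 - 2.27 = 0.9744 eV

Since eV_s = KE_max:
V_s = KE_max/e = 0.9744 V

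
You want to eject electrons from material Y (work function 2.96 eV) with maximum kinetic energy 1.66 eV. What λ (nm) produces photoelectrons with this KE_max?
268.36 nm

From Einstein's equation: KE_max = hc/λ - φ

Rearranging for λ:
hc/λ = KE_max + φ
λ = hc/(KE_max + φ)

Required photon energy:
E_photon = KE_max + φ = 1.66 + 2.96 = 4.62 eV

Required wavelength:
λ = hc/E_photon = (6.626×10⁻³⁴)(3×10⁸) / (4.62 × 1.602×10⁻¹⁹)
λ = 268.36 nm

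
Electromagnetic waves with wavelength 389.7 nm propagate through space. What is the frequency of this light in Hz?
7.6929e+14 Hz

Using the wave equation: c = fλ

Solving for frequency:
f = c/λ = (3×10⁸ m/s) / (389.7×10⁻⁹ m)
f = 7.6929e+14 Hz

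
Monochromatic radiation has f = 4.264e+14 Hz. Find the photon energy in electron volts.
1.7634 eV

Using E = hf:

E = hf = (6.626×10⁻³⁴ J·s)(4.264e+14 Hz)
E = 1.7634 eV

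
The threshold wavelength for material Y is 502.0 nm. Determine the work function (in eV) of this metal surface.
2.47 eV

At the threshold wavelength, photon energy equals work function:
φ = hc/λ₀

Calculating:
φ = (6.626×10⁻³⁴ J·s)(3×10⁸ m/s) / (502.0×10⁻⁹ m)
φ = 2.47 eV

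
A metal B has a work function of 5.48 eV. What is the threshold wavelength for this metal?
226.25 nm

The threshold wavelength is when the photon energy equals the work function:
hc/λ₀ = φ

Solving for λ₀:
λ₀ = hc/φ = (6.626×10⁻³⁴ J·s)(3×10⁸ m/s) / (5.48 eV × 1.602×10⁻¹⁹ J/eV)
λ₀ = 226.25 nm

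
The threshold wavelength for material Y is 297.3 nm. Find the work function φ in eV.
4.17 eV

At the threshold wavelength, photon energy equals work function:
φ = hc/λ₀

Calculating:
φ = (6.626×10⁻³⁴ J·s)(3×10⁸ m/s) / (297.3×10⁻⁹ m)
φ = 4.17 eV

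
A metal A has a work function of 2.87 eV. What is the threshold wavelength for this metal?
432.00 nm

The threshold wavelength is when the photon energy equals the work function:
hc/λ₀ = φ

Solving for λ₀:
λ₀ = hc/φ = (6.626×10⁻³⁴ J·s)(3×10⁸ m/s) / (2.87 eV × 1.602×10⁻¹⁹ J/eV)
λ₀ = 432.00 nm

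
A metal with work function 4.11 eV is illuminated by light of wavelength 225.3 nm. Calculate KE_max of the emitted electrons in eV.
1.3931 eV

Using Einstein's photoelectric equation: KE_max = hf - φ = hc/λ - φ

First, calculate the photon energy:
E_photon = hc/λ = (6.626×10⁻³⁴ J·s)(3×10⁸ m/s) / (225.3×10⁻⁹ m)
E_photon = 5.5031 eV

Then, the maximum kinetic energy:
KE_max = E_photon - φ = 5.5031 eV - 4.11 eV = 1.3931 eV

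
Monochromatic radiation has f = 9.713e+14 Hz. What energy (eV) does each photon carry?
4.0170 eV

Using E = hf:

E = hf = (6.626×10⁻³⁴ J·s)(9.713e+14 Hz)
E = 4.0170 eV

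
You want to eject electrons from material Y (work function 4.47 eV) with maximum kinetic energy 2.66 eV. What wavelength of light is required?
173.89 nm

From Einstein's equation: KE_max = hc/λ - φ

Rearranging for λ:
hc/λ = KE_max + φ
λ = hc/(KE_max + φ)

Required photon energy:
E_photon = KE_max + φ = 2.66 + 4.47 = 7.13 eV

Required wavelength:
λ = hc/E_photon = (6.626×10⁻³⁴)(3×10⁸) / (7.13 × 1.602×10⁻¹⁹)
λ = 173.89 nm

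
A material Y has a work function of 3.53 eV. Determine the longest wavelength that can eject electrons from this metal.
351.23 nm

The threshold wavelength is when the photon energy equals the work function:
hc/λ₀ = φ

Solving for λ₀:
λ₀ = hc/φ = (6.626×10⁻³⁴ J·s)(3×10⁸ m/s) / (3.53 eV × 1.602×10⁻¹⁹ J/eV)
λ₀ = 351.23 nm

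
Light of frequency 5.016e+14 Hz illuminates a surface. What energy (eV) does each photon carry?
2.0745 eV

Using E = hf:

E = hf = (6.626×10⁻³⁴ J·s)(5.016e+14 Hz)
E = 2.0745 eV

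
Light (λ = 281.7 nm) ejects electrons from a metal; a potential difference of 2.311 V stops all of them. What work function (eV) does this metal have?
2.09 eV

The stopping potential gives the maximum kinetic energy: KE_max = eV_s = 2.311 eV

From Einstein's photoelectric equation: KE_max = hc/λ - φ
Rearranging: φ = hc/λ - KE_max

Calculate photon energy:
E_photon = hc/λ = (6.626×10⁻³⁴ J·s)(3×10⁸ m/s) / (281.7×10⁻⁹ m) = 4.4013 eV

Therefore:
φ = 4.4013 - 2.311 = 2.09 eV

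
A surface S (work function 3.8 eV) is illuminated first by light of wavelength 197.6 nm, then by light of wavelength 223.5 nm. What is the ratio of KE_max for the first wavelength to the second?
1.4161

Using Einstein's equation: KE_max = hc/λ - φ

For λ₁ = 197.6 nm:
E₁ = hc/λ₁ = 6.2745 eV
KE₁ = E₁ - φ = 6.2745 - 3.8 = 2.4745 eV

For λ₂ = 223.5 nm:
E₂ = hc/λ₂ = 5.5474 eV
KE₂ = E₂ - φ = 5.5474 - 3.8 = 1.7474 eV

Ratio: KE₁/KE₂ = 2.4745/1.7474 = 1.4161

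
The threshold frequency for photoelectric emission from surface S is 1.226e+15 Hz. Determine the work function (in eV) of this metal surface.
5.07 eV

At the threshold frequency, photon energy equals work function:
φ = hf₀

Calculating:
φ = (6.626×10⁻³⁴ J·s)(1.226e+15 Hz)
φ = 5.07 eV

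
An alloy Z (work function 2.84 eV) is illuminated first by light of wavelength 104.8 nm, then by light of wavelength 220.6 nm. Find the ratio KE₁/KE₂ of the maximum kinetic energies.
3.2336

Using Einstein's equation: KE_max = hc/λ - φ

For λ₁ = 104.8 nm:
E₁ = hc/λ₁ = 11.8306 eV
KE₁ = E₁ - φ = 11.8306 - 2.84 = 8.9906 eV

For λ₂ = 220.6 nm:
E₂ = hc/λ₂ = 5.6203 eV
KE₂ = E₂ - φ = 5.6203 - 2.84 = 2.7803 eV

Ratio: KE₁/KE₂ = 8.9906/2.7803 = 3.2336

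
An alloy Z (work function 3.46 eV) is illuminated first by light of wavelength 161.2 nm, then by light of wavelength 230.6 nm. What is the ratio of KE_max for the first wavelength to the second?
2.2077

Using Einstein's equation: KE_max = hc/λ - φ

For λ₁ = 161.2 nm:
E₁ = hc/λ₁ = 7.6913 eV
KE₁ = E₁ - φ = 7.6913 - 3.46 = 4.2313 eV

For λ₂ = 230.6 nm:
E₂ = hc/λ₂ = 5.3766 eV
KE₂ = E₂ - φ = 5.3766 - 3.46 = 1.9166 eV

Ratio: KE₁/KE₂ = 4.2313/1.9166 = 2.2077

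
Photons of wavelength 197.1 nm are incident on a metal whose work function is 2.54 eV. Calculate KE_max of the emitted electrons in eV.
3.7504 eV

Using Einstein's photoelectric equation: KE_max = hf - φ = hc/λ - φ

First, calculate the photon energy:
E_photon = hc/λ = (6.626×10⁻³⁴ J·s)(3×10⁸ m/s) / (197.1×10⁻⁹ m)
E_photon = 6.2904 eV

Then, the maximum kinetic energy:
KE_max = E_photon - φ = 6.2904 eV - 2.54 eV = 3.7504 eV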